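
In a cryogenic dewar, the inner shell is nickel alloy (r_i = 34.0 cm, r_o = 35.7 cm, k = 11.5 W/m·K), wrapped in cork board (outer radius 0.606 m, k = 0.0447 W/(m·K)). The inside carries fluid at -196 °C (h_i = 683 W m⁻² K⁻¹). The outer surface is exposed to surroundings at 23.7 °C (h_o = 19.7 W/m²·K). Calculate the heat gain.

Resistance network (inner→outer):
  R_conv,in = 1/(4πr²h) = 1/(4π·0.340²·683) = 0.001008 K/W
  R_nickel alloy = (1/0.340 − 1/0.357)/(4πk) = 0.1401/(4π·11.5) = 9.692×10^-4 K/W
  R_cork board = (1/0.357 − 1/0.606)/(4πk) = 1.151/(4π·0.0447) = 2.049 K/W
  R_conv,out = 1/(4πr²h) = 1/(4π·0.606²·19.7) = 0.01100 K/W
ΣR = 0.001008 + 9.692×10^-4 + 2.049 + 0.01100 = 2.062 K/W
Q = ΔT/ΣR = (-196 °C − 23.7 °C)/2.062 = -107 W
(Negative Q ⇒ heat flows inward; heat gain = 107 W.)

Q = 107 W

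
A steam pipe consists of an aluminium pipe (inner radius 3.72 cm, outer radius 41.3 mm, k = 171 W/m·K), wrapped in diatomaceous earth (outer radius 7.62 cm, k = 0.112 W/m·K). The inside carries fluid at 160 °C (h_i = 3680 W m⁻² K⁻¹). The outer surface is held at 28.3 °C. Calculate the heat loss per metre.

Resistance network (inner→outer):
  R'_conv,in = 1/(2πr h) = 1/(2π·0.0372·3680) = 0.001163 m·K/W
  R'_aluminium = ln(0.0413/0.0372)/(2πk) = 0.1046/(2π·171) = 9.731×10^-5 m·K/W
  R'_diatomaceous earth = ln(0.0762/0.0413)/(2πk) = 0.6125/(2π·0.112) = 0.8704 m·K/W
ΣR = 0.001163 + 9.731×10^-5 + 0.8704 = 0.8717 m·K/W
Q' = ΔT/ΣR = (160 °C − 28.3 °C)/0.8717 = 151 W/m

Q' = 151 W/m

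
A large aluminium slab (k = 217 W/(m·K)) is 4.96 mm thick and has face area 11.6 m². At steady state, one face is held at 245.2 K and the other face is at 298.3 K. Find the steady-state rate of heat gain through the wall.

Q = kA·ΔT/L = 217 × 11.6 × |245.2 K − 298.3 K| / 0.00496 = 2.69×10^7 W

Q = 26900 kW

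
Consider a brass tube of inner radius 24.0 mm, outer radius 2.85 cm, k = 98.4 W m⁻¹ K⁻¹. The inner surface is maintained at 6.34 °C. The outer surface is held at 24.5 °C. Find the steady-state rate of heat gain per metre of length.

Q' = 65.3 kW/m

Q' = 2πk·ΔT/ln(r₂/r₁) = 2π × 98.4 × 18.16 / ln(0.0285/0.0240) = 65300 W/m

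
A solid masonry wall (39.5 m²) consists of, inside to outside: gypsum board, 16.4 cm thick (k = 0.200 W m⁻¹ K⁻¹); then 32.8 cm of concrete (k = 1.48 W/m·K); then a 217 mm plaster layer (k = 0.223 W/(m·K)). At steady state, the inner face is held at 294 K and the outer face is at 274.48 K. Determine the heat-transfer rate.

Q = 383 W

Series thermal resistances, inner to outer:
  R_gypsum board = L/(kA) = 0.164/(0.200·39.5) = 0.02076 K/W
  R_concrete = L/(kA) = 0.328/(1.48·39.5) = 0.005611 K/W
  R_plaster = L/(kA) = 0.217/(0.223·39.5) = 0.02464 K/W
ΣR = 0.02076 + 0.005611 + 0.02464 = 0.05101 K/W
Q = ΔT/ΣR = (294 K − 274.48 K)/0.05101 = 383 W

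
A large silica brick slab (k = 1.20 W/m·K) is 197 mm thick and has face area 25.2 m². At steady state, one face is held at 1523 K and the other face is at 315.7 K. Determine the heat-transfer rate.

Q = kA·ΔT/L = 1.20 × 25.2 × |1523 K − 315.7 K| / 0.197 = 1.85×10^5 W

Q = 185 kW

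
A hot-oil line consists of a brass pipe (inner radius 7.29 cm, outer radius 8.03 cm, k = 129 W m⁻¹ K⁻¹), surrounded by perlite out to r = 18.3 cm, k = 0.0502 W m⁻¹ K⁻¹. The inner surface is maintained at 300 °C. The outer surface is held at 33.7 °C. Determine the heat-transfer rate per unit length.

Q' = 102 W/m

Treat each layer as a resistance in series:
  R'_brass = ln(0.0803/0.0729)/(2πk) = 0.09668/(2π·129) = 1.193×10^-4 m·K/W
  R'_perlite = ln(0.183/0.0803)/(2πk) = 0.8237/(2π·0.0502) = 2.612 m·K/W
ΣR = 1.193×10^-4 + 2.612 = 2.612 m·K/W
Q' = ΔT/ΣR = (300 °C − 33.7 °C)/2.612 = 102 W/m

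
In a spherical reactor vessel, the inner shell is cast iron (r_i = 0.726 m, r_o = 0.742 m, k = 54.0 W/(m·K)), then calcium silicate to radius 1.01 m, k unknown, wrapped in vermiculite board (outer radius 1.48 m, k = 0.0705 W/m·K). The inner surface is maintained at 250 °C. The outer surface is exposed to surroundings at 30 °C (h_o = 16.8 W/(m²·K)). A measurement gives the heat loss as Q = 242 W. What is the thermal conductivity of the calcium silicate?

ΣR = ΔT/Q = |250 − 30|/242 = 0.9091 K/W
Known resistances:
  R_cast iron = (1/0.726 − 1/0.742)/(4πk) = 0.02970/(4π·54.0) = 4.377×10^-5 K/W
  R_vermiculite board = (1/1.01 − 1/1.48)/(4πk) = 0.3144/(4π·0.0705) = 0.3549 K/W
  R_conv,out = 1/(4πr²h) = 1/(4π·1.48²·16.8) = 0.002163 K/W
R_calcium silicate = ΣR − ΣR_known = 0.9091 − 0.3571 = 0.5520 K/W
(1/r₁−1/r₂)/(4πk) = 0.5520 ⇒ k = 0.3576/(4π·0.5520) = 0.0516 W/m·K

k = 0.0516 W/m·K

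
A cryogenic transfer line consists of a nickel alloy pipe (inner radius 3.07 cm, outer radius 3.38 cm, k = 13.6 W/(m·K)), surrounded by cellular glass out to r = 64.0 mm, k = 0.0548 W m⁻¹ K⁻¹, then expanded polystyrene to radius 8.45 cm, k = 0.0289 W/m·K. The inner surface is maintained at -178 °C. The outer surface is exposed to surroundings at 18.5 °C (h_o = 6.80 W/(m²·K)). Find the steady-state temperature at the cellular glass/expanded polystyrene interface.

T = -78.5 °C

Treat each layer as a resistance in series:
  R'_nickel alloy = ln(0.0338/0.0307)/(2πk) = 0.09620/(2π·13.6) = 0.001126 m·K/W
  R'_cellular glass = ln(0.0640/0.0338)/(2πk) = 0.6384/(2π·0.0548) = 1.854 m·K/W
  R'_expanded polystyrene = ln(0.0845/0.0640)/(2πk) = 0.2779/(2π·0.0289) = 1.530 m·K/W
  R'_conv,out = 1/(2πr h) = 1/(2π·0.0845·6.80) = 0.2770 m·K/W
ΣR = 0.001126 + 1.854 + 1.530 + 0.2770 = 3.662 m·K/W
Q' = ΔT/ΣR = (-178 °C − 18.5 °C)/3.662 = -53.66 W/m
From the inner boundary to the cellular glass/expanded polystyrene interface, ΣR_partial = 1.855 m·K/W.
T_interface = T_in − Q'·ΣR_partial = -178 °C − (-53.66)(1.855) = -78.5 °C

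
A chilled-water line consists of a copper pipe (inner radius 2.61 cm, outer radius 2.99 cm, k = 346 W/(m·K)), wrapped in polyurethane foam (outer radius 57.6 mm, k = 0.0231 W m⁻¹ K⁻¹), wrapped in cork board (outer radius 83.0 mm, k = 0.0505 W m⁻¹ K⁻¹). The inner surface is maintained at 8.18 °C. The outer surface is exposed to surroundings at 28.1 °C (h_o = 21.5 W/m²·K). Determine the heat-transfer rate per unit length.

Q' = 3.46 W/m

Treat each layer as a resistance in series:
  R'_copper = ln(0.0299/0.0261)/(2πk) = 0.1359/(2π·346) = 6.252×10^-5 m·K/W
  R'_polyurethane foam = ln(0.0576/0.0299)/(2πk) = 0.6557/(2π·0.0231) = 4.517 m·K/W
  R'_cork board = ln(0.0830/0.0576)/(2πk) = 0.3653/(2π·0.0505) = 1.151 m·K/W
  R'_conv,out = 1/(2πr h) = 1/(2π·0.0830·21.5) = 0.08919 m·K/W
ΣR = 6.252×10^-5 + 4.517 + 1.151 + 0.08919 = 5.757 m·K/W
Q' = ΔT/ΣR = (8.18 °C − 28.1 °C)/5.757 = -3.46 W/m
(Negative Q' ⇒ heat flows inward; heat gain = 3.46 W/m.)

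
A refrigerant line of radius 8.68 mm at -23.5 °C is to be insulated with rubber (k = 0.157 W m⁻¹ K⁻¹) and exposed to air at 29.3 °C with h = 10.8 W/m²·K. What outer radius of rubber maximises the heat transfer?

r_cr = 1.45 cm

For a cylinder, r_cr = k_ins/h = 0.157/10.8 = 0.0145 m = 1.45 cm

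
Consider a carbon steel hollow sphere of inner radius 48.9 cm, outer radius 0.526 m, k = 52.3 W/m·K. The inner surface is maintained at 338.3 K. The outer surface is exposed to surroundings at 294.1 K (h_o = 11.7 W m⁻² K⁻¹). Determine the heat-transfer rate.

Treat each layer as a resistance in series:
  R_carbon steel = (1/0.489 − 1/0.526)/(4πk) = 0.1438/(4π·52.3) = 2.189×10^-4 K/W
  R_conv,out = 1/(4πr²h) = 1/(4π·0.526²·11.7) = 0.02458 K/W
ΣR = 2.189×10^-4 + 0.02458 = 0.02480 K/W
Q = ΔT/ΣR = (338.3 K − 294.1 K)/0.02480 = 1780 W

Q = 1780 W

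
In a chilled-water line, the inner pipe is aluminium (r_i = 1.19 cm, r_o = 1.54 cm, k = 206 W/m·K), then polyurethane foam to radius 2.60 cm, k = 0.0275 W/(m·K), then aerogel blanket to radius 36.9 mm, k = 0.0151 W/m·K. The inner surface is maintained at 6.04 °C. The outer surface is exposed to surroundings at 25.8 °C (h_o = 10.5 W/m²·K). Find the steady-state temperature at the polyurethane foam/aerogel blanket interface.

Resistance network (inner→outer):
  R'_aluminium = ln(0.0154/0.0119)/(2πk) = 0.2578/(2π·206) = 1.992×10^-4 m·K/W
  R'_polyurethane foam = ln(0.0260/0.0154)/(2πk) = 0.5237/(2π·0.0275) = 3.031 m·K/W
  R'_aerogel blanket = ln(0.0369/0.0260)/(2πk) = 0.3501/(2π·0.0151) = 3.690 m·K/W
  R'_conv,out = 1/(2πr h) = 1/(2π·0.0369·10.5) = 0.4108 m·K/W
ΣR = 1.992×10^-4 + 3.031 + 3.690 + 0.4108 = 7.132 m·K/W
Q' = ΔT/ΣR = (6.04 °C − 25.8 °C)/7.132 = -2.771 W/m
From the inner boundary to the polyurethane foam/aerogel blanket interface, ΣR_partial = 3.031 m·K/W.
T_interface = T_in − Q'·ΣR_partial = 6.04 °C − (-2.771)(3.031) = 14.4 °C

T = 14.4 °C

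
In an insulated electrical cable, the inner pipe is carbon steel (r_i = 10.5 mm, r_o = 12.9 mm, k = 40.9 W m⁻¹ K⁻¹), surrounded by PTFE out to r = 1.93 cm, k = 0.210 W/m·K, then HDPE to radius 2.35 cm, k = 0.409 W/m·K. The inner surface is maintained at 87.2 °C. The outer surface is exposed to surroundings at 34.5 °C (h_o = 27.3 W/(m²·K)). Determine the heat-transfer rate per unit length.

Treat each layer as a resistance in series:
  R'_carbon steel = ln(0.0129/0.0105)/(2πk) = 0.2059/(2π·40.9) = 8.010×10^-4 m·K/W
  R'_PTFE = ln(0.0193/0.0129)/(2πk) = 0.4029/(2π·0.210) = 0.3053 m·K/W
  R'_HDPE = ln(0.0235/0.0193)/(2πk) = 0.1969/(2π·0.409) = 0.07662 m·K/W
  R'_conv,out = 1/(2πr h) = 1/(2π·0.0235·27.3) = 0.2481 m·K/W
ΣR = 8.010×10^-4 + 0.3053 + 0.07662 + 0.2481 = 0.6308 m·K/W
Q' = ΔT/ΣR = (87.2 °C − 34.5 °C)/0.6308 = 83.5 W/m

Q' = 83.5 W/m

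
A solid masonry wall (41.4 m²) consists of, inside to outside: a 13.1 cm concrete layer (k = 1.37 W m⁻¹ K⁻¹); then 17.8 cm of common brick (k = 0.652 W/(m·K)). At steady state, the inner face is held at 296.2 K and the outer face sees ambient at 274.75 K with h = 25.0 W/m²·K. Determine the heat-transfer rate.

Series thermal resistances, inner to outer:
  R_concrete = L/(kA) = 0.131/(1.37·41.4) = 0.002310 K/W
  R_common brick = L/(kA) = 0.178/(0.652·41.4) = 0.006594 K/W
  R_conv,out = 1/(hA) = 1/(25.0·41.4) = 9.662×10^-4 K/W
ΣR = 0.002310 + 0.006594 + 9.662×10^-4 = 0.009870 K/W
Q = ΔT/ΣR = (296.2 K − 274.75 K)/0.009870 = 2170 W

Q = 2170 W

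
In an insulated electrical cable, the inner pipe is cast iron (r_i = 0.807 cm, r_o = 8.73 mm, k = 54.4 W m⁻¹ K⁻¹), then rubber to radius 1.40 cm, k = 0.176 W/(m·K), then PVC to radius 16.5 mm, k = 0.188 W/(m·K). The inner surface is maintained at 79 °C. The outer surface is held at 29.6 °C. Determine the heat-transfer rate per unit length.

Q' = 87.2 W/m

Treat each layer as a resistance in series:
  R'_cast iron = ln(0.00873/0.00807)/(2πk) = 0.07861/(2π·54.4) = 2.300×10^-4 m·K/W
  R'_rubber = ln(0.0140/0.00873)/(2πk) = 0.4723/(2π·0.176) = 0.4271 m·K/W
  R'_PVC = ln(0.0165/0.0140)/(2πk) = 0.1643/(2π·0.188) = 0.1391 m·K/W
ΣR = 2.300×10^-4 + 0.4271 + 0.1391 = 0.5664 m·K/W
Q' = ΔT/ΣR = (79 °C − 29.6 °C)/0.5664 = 87.2 W/m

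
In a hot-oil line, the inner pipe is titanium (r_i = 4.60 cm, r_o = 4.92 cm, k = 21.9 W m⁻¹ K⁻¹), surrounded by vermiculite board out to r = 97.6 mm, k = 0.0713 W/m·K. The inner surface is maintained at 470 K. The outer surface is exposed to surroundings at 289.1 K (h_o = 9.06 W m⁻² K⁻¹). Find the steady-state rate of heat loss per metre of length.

Q' = 106 W/m

Series thermal resistances, inner to outer:
  R'_titanium = ln(0.0492/0.0460)/(2πk) = 0.06725/(2π·21.9) = 4.887×10^-4 m·K/W
  R'_vermiculite board = ln(0.0976/0.0492)/(2πk) = 0.6850/(2π·0.0713) = 1.529 m·K/W
  R'_conv,out = 1/(2πr h) = 1/(2π·0.0976·9.06) = 0.1800 m·K/W
ΣR = 4.887×10^-4 + 1.529 + 0.1800 = 1.709 m·K/W
Q' = ΔT/ΣR = (470 K − 289.1 K)/1.709 = 106 W/m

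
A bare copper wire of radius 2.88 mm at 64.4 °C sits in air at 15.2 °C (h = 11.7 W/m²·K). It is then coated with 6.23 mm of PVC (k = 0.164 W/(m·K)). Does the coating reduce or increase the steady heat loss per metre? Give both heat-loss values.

increases: 10.4 → 18.8 W/m

Critical radius for a cylinder: r_cr = k/h = 0.0140 m = 1.40 cm.
Outer radius after coating: r₂ = 0.00288 + 0.00623 = 0.00911 m.
Since r₁ < r_cr and r₂ ≤ r_cr, the coating moves toward the maximum at r_cr — heat loss rises.
Bare: R = 1/(2πr₁h) = 4.723 m·K/W; Q = 49.2/4.723 = 10.4 W/m.
Coated: R = R_cond + R_conv = 2.611 m·K/W; Q = 49.2/2.611 = 18.8 W/m.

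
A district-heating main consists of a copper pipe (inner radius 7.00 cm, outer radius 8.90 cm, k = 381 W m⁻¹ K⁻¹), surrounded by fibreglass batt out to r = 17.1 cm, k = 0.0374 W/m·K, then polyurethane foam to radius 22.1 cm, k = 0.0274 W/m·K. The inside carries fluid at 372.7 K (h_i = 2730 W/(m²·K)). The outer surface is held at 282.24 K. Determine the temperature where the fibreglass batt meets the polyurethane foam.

T = 313.8 K

Resistance network (inner→outer):
  R'_conv,in = 1/(2πr h) = 1/(2π·0.0700·2730) = 8.328×10^-4 m·K/W
  R'_copper = ln(0.0890/0.0700)/(2πk) = 0.2401/(2π·381) = 1.003×10^-4 m·K/W
  R'_fibreglass batt = ln(0.171/0.0890)/(2πk) = 0.6530/(2π·0.0374) = 2.779 m·K/W
  R'_polyurethane foam = ln(0.221/0.171)/(2πk) = 0.2565/(2π·0.0274) = 1.490 m·K/W
ΣR = 8.328×10^-4 + 1.003×10^-4 + 2.779 + 1.490 = 4.270 m·K/W
Q' = ΔT/ΣR = (372.7 K − 282.24 K)/4.270 = 21.19 W/m
From the inner boundary to the fibreglass batt/polyurethane foam interface, ΣR_partial = 2.780 m·K/W.
T_interface = T_in − Q'·ΣR_partial = 372.7 K − (21.19)(2.780) = 313.8 K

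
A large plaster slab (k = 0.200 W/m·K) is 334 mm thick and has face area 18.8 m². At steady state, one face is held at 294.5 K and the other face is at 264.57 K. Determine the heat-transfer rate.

Q = 337 W

Q = kA·ΔT/L = 0.200 × 18.8 × |294.5 K − 264.57 K| / 0.334 = 337 W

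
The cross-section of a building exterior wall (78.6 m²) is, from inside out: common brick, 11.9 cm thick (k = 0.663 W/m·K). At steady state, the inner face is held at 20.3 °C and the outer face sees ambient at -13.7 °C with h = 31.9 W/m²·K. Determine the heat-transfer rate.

Q = 12700 W

Series thermal resistances, inner to outer:
  R_common brick = L/(kA) = 0.119/(0.663·78.6) = 0.002284 K/W
  R_conv,out = 1/(hA) = 1/(31.9·78.6) = 3.988×10^-4 K/W
ΣR = 0.002284 + 3.988×10^-4 = 0.002683 K/W
Q = ΔT/ΣR = (20.3 °C − -13.7 °C)/0.002683 = 12700 W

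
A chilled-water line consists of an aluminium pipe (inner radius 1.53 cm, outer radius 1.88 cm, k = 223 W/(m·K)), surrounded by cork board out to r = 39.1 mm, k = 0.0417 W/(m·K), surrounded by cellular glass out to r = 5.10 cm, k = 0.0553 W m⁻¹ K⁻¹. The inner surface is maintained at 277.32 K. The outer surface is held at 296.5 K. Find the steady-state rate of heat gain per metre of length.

Q' = 5.39 W/m

Treat each layer as a resistance in series:
  R'_aluminium = ln(0.0188/0.0153)/(2πk) = 0.2060/(2π·223) = 1.470×10^-4 m·K/W
  R'_cork board = ln(0.0391/0.0188)/(2πk) = 0.7323/(2π·0.0417) = 2.795 m·K/W
  R'_cellular glass = ln(0.0510/0.0391)/(2πk) = 0.2657/(2π·0.0553) = 0.7647 m·K/W
ΣR = 1.470×10^-4 + 2.795 + 0.7647 = 3.560 m·K/W
Q' = ΔT/ΣR = (277.32 K − 296.5 K)/3.560 = -5.39 W/m
(Negative Q' ⇒ heat flows inward; heat gain = 5.39 W/m.)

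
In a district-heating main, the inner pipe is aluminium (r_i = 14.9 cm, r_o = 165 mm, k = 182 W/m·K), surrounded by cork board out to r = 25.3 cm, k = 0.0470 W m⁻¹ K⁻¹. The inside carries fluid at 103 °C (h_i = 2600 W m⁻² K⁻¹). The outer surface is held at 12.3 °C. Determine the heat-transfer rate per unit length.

Q' = 62.6 W/m

Treat each layer as a resistance in series:
  R'_conv,in = 1/(2πr h) = 1/(2π·0.149·2600) = 4.108×10^-4 m·K/W
  R'_aluminium = ln(0.165/0.149)/(2πk) = 0.1020/(2π·182) = 8.920×10^-5 m·K/W
  R'_cork board = ln(0.253/0.165)/(2πk) = 0.4274/(2π·0.0470) = 1.447 m·K/W
ΣR = 4.108×10^-4 + 8.920×10^-5 + 1.447 = 1.448 m·K/W
Q' = ΔT/ΣR = (103 °C − 12.3 °C)/1.448 = 62.6 W/m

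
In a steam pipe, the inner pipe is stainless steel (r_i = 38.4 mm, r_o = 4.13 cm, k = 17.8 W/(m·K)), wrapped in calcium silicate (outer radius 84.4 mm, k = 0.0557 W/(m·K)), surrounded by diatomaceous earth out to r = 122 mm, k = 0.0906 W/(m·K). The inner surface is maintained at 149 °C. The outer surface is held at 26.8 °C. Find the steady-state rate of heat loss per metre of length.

Q' = 45.4 W/m

Treat each layer as a resistance in series:
  R'_stainless steel = ln(0.0413/0.0384)/(2πk) = 0.07281/(2π·17.8) = 6.510×10^-4 m·K/W
  R'_calcium silicate = ln(0.0844/0.0413)/(2πk) = 0.7147/(2π·0.0557) = 2.042 m·K/W
  R'_diatomaceous earth = ln(0.122/0.0844)/(2πk) = 0.3685/(2π·0.0906) = 0.6473 m·K/W
ΣR = 6.510×10^-4 + 2.042 + 0.6473 = 2.690 m·K/W
Q' = ΔT/ΣR = (149 °C − 26.8 °C)/2.690 = 45.4 W/m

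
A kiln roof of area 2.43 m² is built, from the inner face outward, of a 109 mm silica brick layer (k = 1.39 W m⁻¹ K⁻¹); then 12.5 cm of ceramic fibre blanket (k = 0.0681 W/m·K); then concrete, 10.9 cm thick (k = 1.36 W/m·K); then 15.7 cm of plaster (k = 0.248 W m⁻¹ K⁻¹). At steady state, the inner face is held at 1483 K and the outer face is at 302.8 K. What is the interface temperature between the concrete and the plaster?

Series thermal resistances, inner to outer:
  R_silica brick = L/(kA) = 0.109/(1.39·2.43) = 0.03227 K/W
  R_ceramic fibre blanket = L/(kA) = 0.125/(0.0681·2.43) = 0.7554 K/W
  R_concrete = L/(kA) = 0.109/(1.36·2.43) = 0.03298 K/W
  R_plaster = L/(kA) = 0.157/(0.248·2.43) = 0.2605 K/W
ΣR = 0.03227 + 0.7554 + 0.03298 + 0.2605 = 1.081 K/W
Q = ΔT/ΣR = (1483 K − 302.8 K)/1.081 = 1092 W
From the inner boundary to the concrete/plaster interface, ΣR_partial = 0.8206 K/W.
T_interface = T_in − Q·ΣR_partial = 1483 K − (1092)(0.8206) = 587 K

T = 587 K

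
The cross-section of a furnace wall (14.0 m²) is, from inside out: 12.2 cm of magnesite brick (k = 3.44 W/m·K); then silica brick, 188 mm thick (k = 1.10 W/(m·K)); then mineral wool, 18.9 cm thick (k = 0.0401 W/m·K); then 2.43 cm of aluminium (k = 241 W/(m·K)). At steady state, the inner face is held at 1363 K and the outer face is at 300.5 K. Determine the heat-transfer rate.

Q = 3020 W

Resistance network (inner→outer):
  R_magnesite brick = L/(kA) = 0.122/(3.44·14.0) = 0.002533 K/W
  R_silica brick = L/(kA) = 0.188/(1.10·14.0) = 0.01221 K/W
  R_mineral wool = L/(kA) = 0.189/(0.0401·14.0) = 0.3367 K/W
  R_aluminium = L/(kA) = 0.0243/(241·14.0) = 7.202×10^-6 K/W
ΣR = 0.002533 + 0.01221 + 0.3367 + 7.202×10^-6 = 0.3515 K/W
Q = ΔT/ΣR = (1363 K − 300.5 K)/0.3515 = 3020 W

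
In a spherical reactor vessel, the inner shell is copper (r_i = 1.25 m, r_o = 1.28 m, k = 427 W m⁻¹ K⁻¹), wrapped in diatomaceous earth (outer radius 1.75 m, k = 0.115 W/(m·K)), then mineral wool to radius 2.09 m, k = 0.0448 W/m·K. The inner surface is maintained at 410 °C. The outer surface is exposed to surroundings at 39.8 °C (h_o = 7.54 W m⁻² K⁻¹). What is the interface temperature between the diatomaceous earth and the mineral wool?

T = 238 °C

Resistance network (inner→outer):
  R_copper = (1/1.25 − 1/1.28)/(4πk) = 0.01875/(4π·427) = 3.494×10^-6 K/W
  R_diatomaceous earth = (1/1.28 − 1/1.75)/(4πk) = 0.2098/(4π·0.115) = 0.1452 K/W
  R_mineral wool = (1/1.75 − 1/2.09)/(4πk) = 0.09296/(4π·0.0448) = 0.1651 K/W
  R_conv,out = 1/(4πr²h) = 1/(4π·2.09²·7.54) = 0.002416 K/W
ΣR = 3.494×10^-6 + 0.1452 + 0.1651 + 0.002416 = 0.3127 K/W
Q = ΔT/ΣR = (410 °C − 39.8 °C)/0.3127 = 1184 W
From the inner boundary to the diatomaceous earth/mineral wool interface, ΣR_partial = 0.1452 K/W.
T_interface = T_in − Q·ΣR_partial = 410 °C − (1184)(0.1452) = 238 °C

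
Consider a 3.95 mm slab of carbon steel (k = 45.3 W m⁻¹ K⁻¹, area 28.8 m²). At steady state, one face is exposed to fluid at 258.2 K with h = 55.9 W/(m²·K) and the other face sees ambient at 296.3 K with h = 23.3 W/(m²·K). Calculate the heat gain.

Q = 18000 W

Treat each layer as a resistance in series:
  R_conv,in = 1/(hA) = 1/(55.9·28.8) = 6.211×10^-4 K/W
  R_carbon steel = L/(kA) = 0.00395/(45.3·28.8) = 3.028×10^-6 K/W
  R_conv,out = 1/(hA) = 1/(23.3·28.8) = 0.001490 K/W
ΣR = 6.211×10^-4 + 3.028×10^-6 + 0.001490 = 0.002114 K/W
Q = ΔT/ΣR = (258.2 K − 296.3 K)/0.002114 = -18000 W
(Negative Q ⇒ heat flows inward; heat gain = 18000 W.)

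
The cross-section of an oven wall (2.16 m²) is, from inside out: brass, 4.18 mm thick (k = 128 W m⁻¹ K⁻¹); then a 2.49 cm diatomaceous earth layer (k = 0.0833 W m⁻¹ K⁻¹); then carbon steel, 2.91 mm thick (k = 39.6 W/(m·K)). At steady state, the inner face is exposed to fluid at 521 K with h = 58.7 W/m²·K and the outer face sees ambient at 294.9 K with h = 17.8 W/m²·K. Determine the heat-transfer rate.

Series thermal resistances, inner to outer:
  R_conv,in = 1/(hA) = 1/(58.7·2.16) = 0.007887 K/W
  R_brass = L/(kA) = 0.00418/(128·2.16) = 1.512×10^-5 K/W
  R_diatomaceous earth = L/(kA) = 0.0249/(0.0833·2.16) = 0.1384 K/W
  R_carbon steel = L/(kA) = 0.00291/(39.6·2.16) = 3.402×10^-5 K/W
  R_conv,out = 1/(hA) = 1/(17.8·2.16) = 0.02601 K/W
ΣR = 0.007887 + 1.512×10^-5 + 0.1384 + 3.402×10^-5 + 0.02601 = 0.1723 K/W
Q = ΔT/ΣR = (521 K − 294.9 K)/0.1723 = 1310 W

Q = 1310 W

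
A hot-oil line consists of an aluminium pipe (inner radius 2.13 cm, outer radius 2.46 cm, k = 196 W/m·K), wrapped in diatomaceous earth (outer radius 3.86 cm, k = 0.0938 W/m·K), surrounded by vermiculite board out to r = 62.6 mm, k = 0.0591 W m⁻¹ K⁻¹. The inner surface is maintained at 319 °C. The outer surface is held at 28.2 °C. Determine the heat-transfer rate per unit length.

Q' = 141 W/m

Treat each layer as a resistance in series:
  R'_aluminium = ln(0.0246/0.0213)/(2πk) = 0.1440/(2π·196) = 1.170×10^-4 m·K/W
  R'_diatomaceous earth = ln(0.0386/0.0246)/(2πk) = 0.4505/(2π·0.0938) = 0.7644 m·K/W
  R'_vermiculite board = ln(0.0626/0.0386)/(2πk) = 0.4835/(2π·0.0591) = 1.302 m·K/W
ΣR = 1.170×10^-4 + 0.7644 + 1.302 = 2.067 m·K/W
Q' = ΔT/ΣR = (319 °C − 28.2 °C)/2.067 = 141 W/m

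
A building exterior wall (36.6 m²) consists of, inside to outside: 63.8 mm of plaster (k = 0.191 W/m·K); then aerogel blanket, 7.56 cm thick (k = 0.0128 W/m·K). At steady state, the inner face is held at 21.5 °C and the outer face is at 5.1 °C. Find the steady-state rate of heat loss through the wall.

Resistance network (inner→outer):
  R_plaster = L/(kA) = 0.0638/(0.191·36.6) = 0.009127 K/W
  R_aerogel blanket = L/(kA) = 0.0756/(0.0128·36.6) = 0.1614 K/W
ΣR = 0.009127 + 0.1614 = 0.1705 K/W
Q = ΔT/ΣR = (21.5 °C − 5.1 °C)/0.1705 = 96.2 W

Q = 96.2 W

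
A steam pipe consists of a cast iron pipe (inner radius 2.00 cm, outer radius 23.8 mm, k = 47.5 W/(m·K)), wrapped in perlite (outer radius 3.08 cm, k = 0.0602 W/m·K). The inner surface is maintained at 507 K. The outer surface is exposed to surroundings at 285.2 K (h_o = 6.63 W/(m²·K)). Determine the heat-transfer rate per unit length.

Treat each layer as a resistance in series:
  R'_cast iron = ln(0.0238/0.0200)/(2πk) = 0.1740/(2π·47.5) = 5.829×10^-4 m·K/W
  R'_perlite = ln(0.0308/0.0238)/(2πk) = 0.2578/(2π·0.0602) = 0.6816 m·K/W
  R'_conv,out = 1/(2πr h) = 1/(2π·0.0308·6.63) = 0.7794 m·K/W
ΣR = 5.829×10^-4 + 0.6816 + 0.7794 = 1.462 m·K/W
Q' = ΔT/ΣR = (507 K − 285.2 K)/1.462 = 152 W/m

Q' = 152 W/m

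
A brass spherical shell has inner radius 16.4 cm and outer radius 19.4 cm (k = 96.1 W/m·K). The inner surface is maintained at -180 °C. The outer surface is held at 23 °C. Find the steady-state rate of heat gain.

Q = 4πk·ΔT/(1/r₁ − 1/r₂) = 4π × 96.1 × 203 / (1/0.164 − 1/0.194) = 2.60×10^5 W

Q = 2.60×10^5 W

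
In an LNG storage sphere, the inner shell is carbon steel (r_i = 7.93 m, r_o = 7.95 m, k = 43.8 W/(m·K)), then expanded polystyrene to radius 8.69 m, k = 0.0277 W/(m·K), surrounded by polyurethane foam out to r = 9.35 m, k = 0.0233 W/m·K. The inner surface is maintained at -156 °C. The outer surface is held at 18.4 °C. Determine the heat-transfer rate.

Resistance network (inner→outer):
  R_carbon steel = (1/7.93 − 1/7.95)/(4πk) = 3.172×10^-4/(4π·43.8) = 5.764×10^-7 K/W
  R_expanded polystyrene = (1/7.95 − 1/8.69)/(4πk) = 0.01071/(4π·0.0277) = 0.03077 K/W
  R_polyurethane foam = (1/8.69 − 1/9.35)/(4πk) = 0.008123/(4π·0.0233) = 0.02774 K/W
ΣR = 5.764×10^-7 + 0.03077 + 0.02774 = 0.05851 K/W
Q = ΔT/ΣR = (-156 °C − 18.4 °C)/0.05851 = -2980 W
(Negative Q ⇒ heat flows inward; heat gain = 2980 W.)

Q = 2980 W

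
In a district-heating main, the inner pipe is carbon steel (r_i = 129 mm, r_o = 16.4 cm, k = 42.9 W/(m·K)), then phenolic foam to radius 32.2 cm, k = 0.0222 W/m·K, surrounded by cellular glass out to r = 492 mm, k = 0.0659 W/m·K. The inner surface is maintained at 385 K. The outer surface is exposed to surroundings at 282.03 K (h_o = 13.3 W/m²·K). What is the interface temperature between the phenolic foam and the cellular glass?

T = 300.4 K

Resistance network (inner→outer):
  R'_carbon steel = ln(0.164/0.129)/(2πk) = 0.2401/(2π·42.9) = 8.906×10^-4 m·K/W
  R'_phenolic foam = ln(0.322/0.164)/(2πk) = 0.6747/(2π·0.0222) = 4.837 m·K/W
  R'_cellular glass = ln(0.492/0.322)/(2πk) = 0.4239/(2π·0.0659) = 1.024 m·K/W
  R'_conv,out = 1/(2πr h) = 1/(2π·0.492·13.3) = 0.02432 m·K/W
ΣR = 8.906×10^-4 + 4.837 + 1.024 + 0.02432 = 5.886 m·K/W
Q' = ΔT/ΣR = (385 K − 282.03 K)/5.886 = 17.49 W/m
From the inner boundary to the phenolic foam/cellular glass interface, ΣR_partial = 4.838 m·K/W.
T_interface = T_in − Q'·ΣR_partial = 385 K − (17.49)(4.838) = 300.4 K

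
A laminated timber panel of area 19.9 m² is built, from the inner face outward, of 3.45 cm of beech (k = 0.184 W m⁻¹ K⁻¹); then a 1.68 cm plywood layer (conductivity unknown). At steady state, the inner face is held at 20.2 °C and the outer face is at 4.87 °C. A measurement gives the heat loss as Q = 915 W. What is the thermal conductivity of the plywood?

ΣR = ΔT/Q = |20.2 − 4.87|/915 = 0.01675 K/W
Known resistances:
  R_beech = L/(kA) = 0.0345/(0.184·19.9) = 0.009422 K/W
R_plywood = ΣR − ΣR_known = 0.01675 − 0.009422 = 0.007328 K/W
L/(kA) = 0.007328 ⇒ k = 0.0168/(0.007328·19.9) = 0.115 W/m·K

k = 0.115 W/m·K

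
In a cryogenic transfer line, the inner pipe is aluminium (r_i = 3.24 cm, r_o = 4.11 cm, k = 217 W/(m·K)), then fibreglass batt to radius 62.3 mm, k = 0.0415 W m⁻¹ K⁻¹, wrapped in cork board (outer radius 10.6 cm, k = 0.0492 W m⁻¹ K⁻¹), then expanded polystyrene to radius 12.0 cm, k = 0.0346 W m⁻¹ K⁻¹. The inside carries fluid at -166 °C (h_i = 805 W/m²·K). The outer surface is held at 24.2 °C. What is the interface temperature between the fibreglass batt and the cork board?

T = -87.7 °C

Treat each layer as a resistance in series:
  R'_conv,in = 1/(2πr h) = 1/(2π·0.0324·805) = 0.006102 m·K/W
  R'_aluminium = ln(0.0411/0.0324)/(2πk) = 0.2378/(2π·217) = 1.744×10^-4 m·K/W
  R'_fibreglass batt = ln(0.0623/0.0411)/(2πk) = 0.4160/(2π·0.0415) = 1.595 m·K/W
  R'_cork board = ln(0.106/0.0623)/(2πk) = 0.5315/(2π·0.0492) = 1.719 m·K/W
  R'_expanded polystyrene = ln(0.120/0.106)/(2πk) = 0.1241/(2π·0.0346) = 0.5706 m·K/W
ΣR = 0.006102 + 1.744×10^-4 + 1.595 + 1.719 + 0.5706 = 3.891 m·K/W
Q' = ΔT/ΣR = (-166 °C − 24.2 °C)/3.891 = -48.88 W/m
From the inner boundary to the fibreglass batt/cork board interface, ΣR_partial = 1.601 m·K/W.
T_interface = T_in − Q'·ΣR_partial = -166 °C − (-48.88)(1.601) = -87.7 °C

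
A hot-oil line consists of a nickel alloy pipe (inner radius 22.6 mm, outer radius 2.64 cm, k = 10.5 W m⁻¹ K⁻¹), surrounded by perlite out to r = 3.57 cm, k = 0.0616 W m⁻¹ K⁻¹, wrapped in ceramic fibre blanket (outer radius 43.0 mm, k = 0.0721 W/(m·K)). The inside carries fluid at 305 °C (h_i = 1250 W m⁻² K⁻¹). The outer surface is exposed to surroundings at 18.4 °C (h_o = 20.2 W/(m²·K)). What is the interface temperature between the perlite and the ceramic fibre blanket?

T = 142 °C

Resistance network (inner→outer):
  R'_conv,in = 1/(2πr h) = 1/(2π·0.0226·1250) = 0.005634 m·K/W
  R'_nickel alloy = ln(0.0264/0.0226)/(2πk) = 0.1554/(2π·10.5) = 0.002356 m·K/W
  R'_perlite = ln(0.0357/0.0264)/(2πk) = 0.3018/(2π·0.0616) = 0.7797 m·K/W
  R'_ceramic fibre blanket = ln(0.0430/0.0357)/(2πk) = 0.1860/(2π·0.0721) = 0.4107 m·K/W
  R'_conv,out = 1/(2πr h) = 1/(2π·0.0430·20.2) = 0.1832 m·K/W
ΣR = 0.005634 + 0.002356 + 0.7797 + 0.4107 + 0.1832 = 1.382 m·K/W
Q' = ΔT/ΣR = (305 °C − 18.4 °C)/1.382 = 207.4 W/m
From the inner boundary to the perlite/ceramic fibre blanket interface, ΣR_partial = 0.7877 m·K/W.
T_interface = T_in − Q'·ΣR_partial = 305 °C − (207.4)(0.7877) = 142 °C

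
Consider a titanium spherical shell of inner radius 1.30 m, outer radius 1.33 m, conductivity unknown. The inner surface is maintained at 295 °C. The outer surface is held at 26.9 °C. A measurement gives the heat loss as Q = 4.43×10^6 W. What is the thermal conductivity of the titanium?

k = 22.8 W/m·K

ΣR = ΔT/Q = |295 − 26.9|/4.43×10^6 = 6.052×10^-5 K/W
(1/r₁−1/r₂)/(4πk) = 6.052×10^-5 ⇒ k = 0.01735/(4π·6.052×10^-5) = 22.8 W/m·K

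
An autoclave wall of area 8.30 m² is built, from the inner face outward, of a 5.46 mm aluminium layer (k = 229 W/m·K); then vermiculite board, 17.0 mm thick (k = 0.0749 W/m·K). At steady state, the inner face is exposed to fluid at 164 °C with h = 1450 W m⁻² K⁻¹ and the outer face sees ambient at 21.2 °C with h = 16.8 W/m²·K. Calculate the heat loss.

Q = 4130 W

Resistance network (inner→outer):
  R_conv,in = 1/(hA) = 1/(1450·8.30) = 8.309×10^-5 K/W
  R_aluminium = L/(kA) = 0.00546/(229·8.30) = 2.873×10^-6 K/W
  R_vermiculite board = L/(kA) = 0.0170/(0.0749·8.30) = 0.02735 K/W
  R_conv,out = 1/(hA) = 1/(16.8·8.30) = 0.007172 K/W
ΣR = 8.309×10^-5 + 2.873×10^-6 + 0.02735 + 0.007172 = 0.03461 K/W
Q = ΔT/ΣR = (164 °C − 21.2 °C)/0.03461 = 4130 W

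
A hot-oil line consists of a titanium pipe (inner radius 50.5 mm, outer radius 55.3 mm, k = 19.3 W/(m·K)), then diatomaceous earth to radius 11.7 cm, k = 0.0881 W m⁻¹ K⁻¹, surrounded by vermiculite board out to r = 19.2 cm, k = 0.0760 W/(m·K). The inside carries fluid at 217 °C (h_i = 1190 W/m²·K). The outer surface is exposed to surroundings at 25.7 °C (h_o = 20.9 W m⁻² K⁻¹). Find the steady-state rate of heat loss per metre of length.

Q' = 78.6 W/m

Treat each layer as a resistance in series:
  R'_conv,in = 1/(2πr h) = 1/(2π·0.0505·1190) = 0.002648 m·K/W
  R'_titanium = ln(0.0553/0.0505)/(2πk) = 0.09080/(2π·19.3) = 7.488×10^-4 m·K/W
  R'_diatomaceous earth = ln(0.117/0.0553)/(2πk) = 0.7494/(2π·0.0881) = 1.354 m·K/W
  R'_vermiculite board = ln(0.192/0.117)/(2πk) = 0.4953/(2π·0.0760) = 1.037 m·K/W
  R'_conv,out = 1/(2πr h) = 1/(2π·0.192·20.9) = 0.03966 m·K/W
ΣR = 0.002648 + 7.488×10^-4 + 1.354 + 1.037 + 0.03966 = 2.434 m·K/W
Q' = ΔT/ΣR = (217 °C − 25.7 °C)/2.434 = 78.6 W/m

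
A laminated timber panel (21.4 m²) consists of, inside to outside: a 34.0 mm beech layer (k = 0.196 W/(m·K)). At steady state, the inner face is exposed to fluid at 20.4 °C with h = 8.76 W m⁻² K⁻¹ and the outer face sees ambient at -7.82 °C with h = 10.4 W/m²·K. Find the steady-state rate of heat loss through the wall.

Q = 1570 W

Resistance network (inner→outer):
  R_conv,in = 1/(hA) = 1/(8.76·21.4) = 0.005334 K/W
  R_beech = L/(kA) = 0.0340/(0.196·21.4) = 0.008106 K/W
  R_conv,out = 1/(hA) = 1/(10.4·21.4) = 0.004493 K/W
ΣR = 0.005334 + 0.008106 + 0.004493 = 0.01793 K/W
Q = ΔT/ΣR = (20.4 °C − -7.82 °C)/0.01793 = 1570 W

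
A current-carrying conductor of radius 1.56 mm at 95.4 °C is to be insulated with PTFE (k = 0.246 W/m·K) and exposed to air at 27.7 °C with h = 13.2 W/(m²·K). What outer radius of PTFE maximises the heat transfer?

For a cylinder, r_cr = k_ins/h = 0.246/13.2 = 0.0186 m = 1.86 cm

r_cr = 1.86 cm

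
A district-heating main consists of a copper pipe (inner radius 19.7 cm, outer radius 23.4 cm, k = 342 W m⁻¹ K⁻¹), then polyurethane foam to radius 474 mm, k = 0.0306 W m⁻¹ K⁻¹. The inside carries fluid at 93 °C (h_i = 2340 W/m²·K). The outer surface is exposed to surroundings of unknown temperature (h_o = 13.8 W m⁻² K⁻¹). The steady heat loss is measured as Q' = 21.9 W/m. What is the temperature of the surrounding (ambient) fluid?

Sum the resistances:
  R'_conv,in = 1/(2πr h) = 1/(2π·0.197·2340) = 3.453×10^-4 m·K/W
  R'_copper = ln(0.234/0.197)/(2πk) = 0.1721/(2π·342) = 8.010×10^-5 m·K/W
  R'_polyurethane foam = ln(0.474/0.234)/(2πk) = 0.7059/(2π·0.0306) = 3.671 m·K/W
  R'_conv,out = 1/(2πr h) = 1/(2π·0.474·13.8) = 0.02433 m·K/W
ΣR = 3.696 m·K/W
ΔT = Q'·ΣR = 21.9 × 3.696 = 80.94 K
Heat flows outward, so T_out = T_in − ΔT = 93 − 80.94 = 12.1 °C

T_out = 12.1 °C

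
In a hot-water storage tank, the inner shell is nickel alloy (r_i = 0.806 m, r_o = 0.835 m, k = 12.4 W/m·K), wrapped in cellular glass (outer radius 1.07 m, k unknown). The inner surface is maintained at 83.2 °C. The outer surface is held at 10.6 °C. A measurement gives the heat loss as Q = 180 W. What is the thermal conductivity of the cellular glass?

k = 0.0519 W/m·K

ΣR = ΔT/Q = |83.2 − 10.6|/180 = 0.4033 K/W
Known resistances:
  R_nickel alloy = (1/0.806 − 1/0.835)/(4πk) = 0.04309/(4π·12.4) = 2.765×10^-4 K/W
R_cellular glass = ΣR − ΣR_known = 0.4033 − 2.765×10^-4 = 0.4030 K/W
(1/r₁−1/r₂)/(4πk) = 0.4030 ⇒ k = 0.2630/(4π·0.4030) = 0.0519 W/m·K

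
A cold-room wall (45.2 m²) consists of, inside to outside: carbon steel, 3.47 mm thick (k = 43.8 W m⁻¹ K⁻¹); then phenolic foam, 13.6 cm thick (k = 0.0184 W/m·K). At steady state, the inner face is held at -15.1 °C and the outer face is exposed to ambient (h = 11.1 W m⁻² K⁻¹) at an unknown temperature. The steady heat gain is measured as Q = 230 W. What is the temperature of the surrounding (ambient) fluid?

Sum the resistances:
  R_carbon steel = L/(kA) = 0.00347/(43.8·45.2) = 1.753×10^-6 K/W
  R_phenolic foam = L/(kA) = 0.136/(0.0184·45.2) = 0.1635 K/W
  R_conv,out = 1/(hA) = 1/(11.1·45.2) = 0.001993 K/W
ΣR = 0.1655 K/W
ΔT = Q·ΣR = 230 × 0.1655 = 38.07 K
Heat flows inward, so T_out = T_in + ΔT = -15.1 + 38.07 = 23.0 °C

T_out = 23.0 °C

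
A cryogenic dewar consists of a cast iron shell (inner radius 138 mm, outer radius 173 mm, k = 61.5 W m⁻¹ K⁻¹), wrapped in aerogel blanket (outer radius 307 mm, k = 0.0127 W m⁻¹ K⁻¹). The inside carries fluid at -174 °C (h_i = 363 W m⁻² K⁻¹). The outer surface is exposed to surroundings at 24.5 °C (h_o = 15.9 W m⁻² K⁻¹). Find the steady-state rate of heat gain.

Series thermal resistances, inner to outer:
  R_conv,in = 1/(4πr²h) = 1/(4π·0.138²·363) = 0.01151 K/W
  R_cast iron = (1/0.138 − 1/0.173)/(4πk) = 1.466/(4π·61.5) = 0.001897 K/W
  R_aerogel blanket = (1/0.173 − 1/0.307)/(4πk) = 2.523/(4π·0.0127) = 15.81 K/W
  R_conv,out = 1/(4πr²h) = 1/(4π·0.307²·15.9) = 0.05310 K/W
ΣR = 0.01151 + 0.001897 + 15.81 + 0.05310 = 15.88 K/W
Q = ΔT/ΣR = (-174 °C − 24.5 °C)/15.88 = -12.5 W
(Negative Q ⇒ heat flows inward; heat gain = 12.5 W.)

Q = 12.5 W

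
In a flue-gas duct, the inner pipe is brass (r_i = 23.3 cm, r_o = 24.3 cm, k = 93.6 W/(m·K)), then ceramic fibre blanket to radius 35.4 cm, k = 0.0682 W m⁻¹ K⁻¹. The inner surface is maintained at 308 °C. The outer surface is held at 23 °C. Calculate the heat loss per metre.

Resistance network (inner→outer):
  R'_brass = ln(0.243/0.233)/(2πk) = 0.04202/(2π·93.6) = 7.145×10^-5 m·K/W
  R'_ceramic fibre blanket = ln(0.354/0.243)/(2πk) = 0.3762/(2π·0.0682) = 0.8780 m·K/W
ΣR = 7.145×10^-5 + 0.8780 = 0.8781 m·K/W
Q' = ΔT/ΣR = (308 °C − 23 °C)/0.8781 = 325 W/m

Q' = 325 W/m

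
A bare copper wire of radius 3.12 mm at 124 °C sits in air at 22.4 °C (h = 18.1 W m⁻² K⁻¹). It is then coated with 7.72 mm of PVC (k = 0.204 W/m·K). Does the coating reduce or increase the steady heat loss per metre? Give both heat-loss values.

Critical radius for a cylinder: r_cr = k/h = 0.0113 m = 1.13 cm.
Outer radius after coating: r₂ = 0.00312 + 0.00772 = 0.01084 m.
Since r₁ < r_cr and r₂ ≤ r_cr, the coating moves toward the maximum at r_cr — heat loss rises.
Bare: R = 1/(2πr₁h) = 2.818 m·K/W; Q = 101.6/2.818 = 36.1 W/m.
Coated: R = R_cond + R_conv = 1.783 m·K/W; Q = 101.6/1.783 = 57.0 W/m.

increases: 36.1 → 57.0 W/m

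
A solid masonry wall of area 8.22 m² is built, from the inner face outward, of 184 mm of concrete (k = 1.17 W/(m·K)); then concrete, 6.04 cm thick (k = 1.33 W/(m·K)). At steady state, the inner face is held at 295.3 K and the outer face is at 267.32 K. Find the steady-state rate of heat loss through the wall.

Q = 1130 W

Resistance network (inner→outer):
  R_concrete = L/(kA) = 0.184/(1.17·8.22) = 0.01913 K/W
  R_concrete = L/(kA) = 0.0604/(1.33·8.22) = 0.005525 K/W
ΣR = 0.01913 + 0.005525 = 0.02466 K/W
Q = ΔT/ΣR = (295.3 K − 267.32 K)/0.02466 = 1130 W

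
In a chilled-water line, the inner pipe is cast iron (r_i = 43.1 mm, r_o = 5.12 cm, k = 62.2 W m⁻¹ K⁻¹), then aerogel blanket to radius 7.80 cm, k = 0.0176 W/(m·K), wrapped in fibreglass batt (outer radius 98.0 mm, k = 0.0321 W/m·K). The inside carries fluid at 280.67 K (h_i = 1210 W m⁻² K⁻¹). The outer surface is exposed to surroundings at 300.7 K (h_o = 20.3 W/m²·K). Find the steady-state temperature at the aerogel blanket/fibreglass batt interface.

Treat each layer as a resistance in series:
  R'_conv,in = 1/(2πr h) = 1/(2π·0.0431·1210) = 0.003052 m·K/W
  R'_cast iron = ln(0.0512/0.0431)/(2πk) = 0.1722/(2π·62.2) = 4.407×10^-4 m·K/W
  R'_aerogel blanket = ln(0.0780/0.0512)/(2πk) = 0.4210/(2π·0.0176) = 3.807 m·K/W
  R'_fibreglass batt = ln(0.0980/0.0780)/(2πk) = 0.2283/(2π·0.0321) = 1.132 m·K/W
  R'_conv,out = 1/(2πr h) = 1/(2π·0.0980·20.3) = 0.08000 m·K/W
ΣR = 0.003052 + 4.407×10^-4 + 3.807 + 1.132 + 0.08000 = 5.022 m·K/W
Q' = ΔT/ΣR = (280.67 K − 300.7 K)/5.022 = -3.988 W/m
From the inner boundary to the aerogel blanket/fibreglass batt interface, ΣR_partial = 3.810 m·K/W.
T_interface = T_in − Q'·ΣR_partial = 280.67 K − (-3.988)(3.810) = 295.9 K

T = 295.9 K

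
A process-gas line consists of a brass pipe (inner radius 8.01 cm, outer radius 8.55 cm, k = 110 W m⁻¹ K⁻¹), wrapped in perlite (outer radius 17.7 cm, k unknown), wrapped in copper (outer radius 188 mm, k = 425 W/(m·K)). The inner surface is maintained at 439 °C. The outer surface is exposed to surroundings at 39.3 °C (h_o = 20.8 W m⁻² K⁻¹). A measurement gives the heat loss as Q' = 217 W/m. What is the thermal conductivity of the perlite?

ΣR = ΔT/Q' = |439 − 39.3|/217 = 1.842 m·K/W
Known resistances:
  R'_brass = ln(0.0855/0.0801)/(2πk) = 0.06524/(2π·110) = 9.439×10^-5 m·K/W
  R'_copper = ln(0.188/0.177)/(2πk) = 0.06029/(2π·425) = 2.258×10^-5 m·K/W
  R'_conv,out = 1/(2πr h) = 1/(2π·0.188·20.8) = 0.04070 m·K/W
R_perlite = ΣR − ΣR_known = 1.842 − 0.04082 = 1.801 m·K/W
ln(r₂/r₁)/(2πk) = 1.801 ⇒ k = 0.7276/(2π·1.801) = 0.0643 W/m·K

k = 0.0643 W/m·K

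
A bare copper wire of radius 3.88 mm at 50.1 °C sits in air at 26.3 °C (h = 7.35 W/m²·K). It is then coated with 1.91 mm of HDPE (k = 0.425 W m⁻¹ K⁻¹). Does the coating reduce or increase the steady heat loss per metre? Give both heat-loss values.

Critical radius for a cylinder: r_cr = k/h = 0.0578 m = 5.78 cm.
Outer radius after coating: r₂ = 0.00388 + 0.00191 = 0.00579 m.
Since r₁ < r_cr and r₂ ≤ r_cr, the coating moves toward the maximum at r_cr — heat loss rises.
Bare: R = 1/(2πr₁h) = 5.581 m·K/W; Q = 23.8/5.581 = 4.26 W/m.
Coated: R = R_cond + R_conv = 3.890 m·K/W; Q = 23.8/3.890 = 6.12 W/m.

increases: 4.26 → 6.12 W/m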